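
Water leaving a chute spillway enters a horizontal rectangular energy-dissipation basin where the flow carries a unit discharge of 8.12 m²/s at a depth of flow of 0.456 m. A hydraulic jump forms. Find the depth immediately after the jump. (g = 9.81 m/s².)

V₁ = q/y₁ = 8.12/0.456 = 17.8 m/s. Fr₁ = V₁/√(g·y₁) = 17.8/√(9.81×0.456) = 8.42.
Bélanger equation: y₂/y₁ = ½[√(1 + 8Fr₁²) − 1] = ½[√568.1 − 1] = 11.4.
y₂ = 11.4 × 0.456 = 5.21 m.

y₂ = 5.21 m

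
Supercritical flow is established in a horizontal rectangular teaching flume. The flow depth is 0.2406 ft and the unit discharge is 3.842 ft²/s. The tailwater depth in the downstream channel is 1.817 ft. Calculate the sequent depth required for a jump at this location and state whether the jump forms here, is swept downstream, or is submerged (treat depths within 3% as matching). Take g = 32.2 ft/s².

V₁ = q/y₁ = 3.842/0.2406 = 15.97 ft/s. Fr₁ = V₁/√(g·y₁) = 15.97/√(32.2×0.2406) = 5.737.
Bélanger equation: y₂/y₁ = ½[√(1 + 8Fr₁²) − 1] = ½[√264.31 − 1] = 7.629.
y₂ = 7.629 × 0.2406 = 1.835 ft.
Tailwater y_tw = 1.817 ft: y_tw ≈ y₂, so the jump forms here.

y₂ = 1.835 ft; the jump forms here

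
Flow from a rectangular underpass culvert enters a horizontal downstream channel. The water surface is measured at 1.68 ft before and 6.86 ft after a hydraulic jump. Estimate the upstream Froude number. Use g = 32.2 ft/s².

For a rectangular channel the momentum equation gives q² = ½·g·y₁·y₂·(y₁ + y₂) = ½×32.2×1.68×6.86×8.54 = 1585.
q = √1585 = 39.8 ft²/s.
V₁ = q/y₁ = 23.7 ft/s; Fr₁ = V₁/√(g·y₁) = 3.22.

Fr₁ = 3.22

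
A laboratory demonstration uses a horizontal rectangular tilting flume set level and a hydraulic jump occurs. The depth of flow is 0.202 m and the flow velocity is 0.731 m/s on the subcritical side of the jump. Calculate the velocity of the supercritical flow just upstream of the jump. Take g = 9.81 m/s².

V₁ = 1.88 m/s

Fr₂ = V₂/√(g·y₂) = 0.731/√(9.81×0.202) = 0.519.
From the momentum equation (using Fr₂), y₁/y₂ = ½[√(1 + 8Fr₂²) − 1] = ½[√3.157 − 1] = 0.388.
y₁ = 0.388 × 0.202 = 0.0785 m.
V₁ = q/y₁ = 0.148/0.0785 = 1.88 m/s.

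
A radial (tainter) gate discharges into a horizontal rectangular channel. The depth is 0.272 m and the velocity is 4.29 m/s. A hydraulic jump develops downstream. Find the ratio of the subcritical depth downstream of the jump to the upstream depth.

y₂/y₁ = 3.25

Fr₁ = V₁/√(g·y₁) = 4.29/√(9.81×0.272) = 2.63.
By Bélanger, y₂/y₁ = ½[√(1 + 8Fr₁²) − 1] = ½[√56.18 − 1] = 3.25.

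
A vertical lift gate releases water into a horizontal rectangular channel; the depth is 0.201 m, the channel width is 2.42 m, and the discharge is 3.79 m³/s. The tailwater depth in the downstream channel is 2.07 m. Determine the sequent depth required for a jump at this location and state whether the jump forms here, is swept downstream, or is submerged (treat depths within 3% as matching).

y₂ = 1.48 m; the jump is submerged

q = Q/b = 3.79/2.42 = 1.57 m²/s; V₁ = q/y₁ = 7.79 m/s. Fr₁ = V₁/√(g·y₁) = 5.55.
Sequent-depth ratio: y₂/y₁ = ½[√(1 + 8Fr₁²) − 1] = ½[√247.3 − 1] = 7.36.
y₂ = 7.36 × 0.201 = 1.48 m.
Tailwater y_tw = 2.07 m: y_tw > y₂, so the jump is submerged.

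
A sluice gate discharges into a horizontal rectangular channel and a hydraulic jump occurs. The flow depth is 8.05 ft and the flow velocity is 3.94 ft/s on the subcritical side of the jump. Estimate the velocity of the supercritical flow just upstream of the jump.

Fr₂ = V₂/√(g·y₂) = 3.94/√(32.2×8.05) = 0.245.
From the momentum equation (using Fr₂), y₁/y₂ = ½[√(1 + 8Fr₂²) − 1] = ½[√1.479 − 1] = 0.108.
y₁ = 0.108 × 8.05 = 0.870 ft.
V₁ = q/y₁ = 31.7/0.870 = 36.5 ft/s.

V₁ = 36.5 ft/s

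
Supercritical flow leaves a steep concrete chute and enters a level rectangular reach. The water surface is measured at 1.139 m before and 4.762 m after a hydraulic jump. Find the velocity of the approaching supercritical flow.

For a rectangular channel the momentum equation gives q² = ½·g·y₁·y₂·(y₁ + y₂) = ½×9.81×1.139×4.762×5.901 = 157.0.
q = √157.0 = 12.53 m²/s.
V₁ = q/y₁ = 12.53/1.139 = 11.00 m/s.

V₁ = 11.00 m/s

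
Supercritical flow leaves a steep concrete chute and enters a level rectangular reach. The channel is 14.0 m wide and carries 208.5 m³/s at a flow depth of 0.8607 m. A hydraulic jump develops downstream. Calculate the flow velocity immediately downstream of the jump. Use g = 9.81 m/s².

V₂ = 2.180 m/s

q = Q/b = 208.5/14.0 = 14.89 m²/s; V₁ = q/y₁ = 17.30 m/s. Fr₁ = V₁/√(g·y₁) = 5.955.
From the momentum equation for a rectangular channel, y₂/y₁ = ½[√(1 + 8Fr₁²) − 1] = ½[√284.68 − 1] = 7.936.
y₂ = 7.936 × 0.8607 = 6.831 m.
V₂ = q/y₂ = 14.89/6.831 = 2.180 m/s.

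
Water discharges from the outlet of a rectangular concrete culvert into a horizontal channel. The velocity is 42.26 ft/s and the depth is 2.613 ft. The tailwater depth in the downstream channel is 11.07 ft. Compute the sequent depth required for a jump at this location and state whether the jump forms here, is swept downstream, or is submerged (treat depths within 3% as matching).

Fr₁ = V₁/√(g·y₁) = 42.26/√(32.2×2.613) = 4.607.
Sequent-depth ratio: y₂/y₁ = ½[√(1 + 8Fr₁²) − 1] = ½[√170.81 − 1] = 6.035.
y₂ = 6.035 × 2.613 = 15.77 ft.
Tailwater y_tw = 11.07 ft: y_tw < y₂, so the jump is swept downstream.

y₂ = 15.77 ft; the jump is swept downstream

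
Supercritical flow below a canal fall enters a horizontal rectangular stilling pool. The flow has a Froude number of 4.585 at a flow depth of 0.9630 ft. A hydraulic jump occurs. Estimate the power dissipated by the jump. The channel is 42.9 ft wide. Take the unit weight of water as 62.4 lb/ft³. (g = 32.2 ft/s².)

Fr₁ = 4.585 (given).
Sequent-depth ratio: y₂/y₁ = ½[√(1 + 8Fr₁²) − 1] = ½[√169.18 − 1] = 6.003.
y₂ = 6.003 × 0.9630 = 5.781 ft.
Head loss: ΔE = (y₂ − y₁)³/(4y₁y₂) = (5.781 − 0.9630)³/(4×0.9630×5.781) = 111.9/22.27 = 5.023 ft.
V₁ = Fr₁·√(g·y₁) = 4.585×√(32.2×0.9630) = 25.53 ft/s; q = V₁·y₁ = 24.59 ft²/s. Q = q·b = 24.59 × 42.9 = 1055 cfs. P = γ·Q·ΔE/550 = 62.4 × 1055 × 5.023 / 550 = 601.1 hp.

P = 601.1 hp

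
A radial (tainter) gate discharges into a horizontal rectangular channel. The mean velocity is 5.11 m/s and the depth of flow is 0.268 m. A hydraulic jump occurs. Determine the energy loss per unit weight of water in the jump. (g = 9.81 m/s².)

ΔE = 0.447 m

Fr₁ = V₁/√(g·y₁) = 5.11/√(9.81×0.268) = 3.15.
Conjugate-depth relation: y₂/y₁ = ½[√(1 + 8Fr₁²) − 1] = ½[√80.46 − 1] = 3.98.
y₂ = 3.98 × 0.268 = 1.07 m.
Head loss: ΔE = (y₂ − y₁)³/(4y₁y₂) = (1.07 − 0.268)³/(4×0.268×1.07) = 0.512/1.14 = 0.447 m.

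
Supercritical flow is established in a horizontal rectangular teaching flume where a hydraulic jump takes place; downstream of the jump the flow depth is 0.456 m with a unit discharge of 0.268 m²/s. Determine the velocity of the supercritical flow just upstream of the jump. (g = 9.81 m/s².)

V₂ = q/y₂ = 0.268/0.456 = 0.588 m/s; Fr₂ = V₂/√(g·y₂) = 0.278.
Since the conjugate-depth ratio holds either way, y₁/y₂ = ½[√(1 + 8Fr₂²) − 1] = ½[√1.618 − 1] = 0.136.
y₁ = 0.136 × 0.456 = 0.0620 m.
V₁ = q/y₁ = 0.268/0.0620 = 4.32 m/s.

V₁ = 4.32 m/s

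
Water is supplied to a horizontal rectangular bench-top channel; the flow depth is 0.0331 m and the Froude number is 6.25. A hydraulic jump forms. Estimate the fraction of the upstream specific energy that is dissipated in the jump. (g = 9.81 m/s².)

Fr₁ = 6.25 (given).
By Bélanger, y₂/y₁ = ½[√(1 + 8Fr₁²) − 1] = ½[√313.5 − 1] = 8.35.
y₂ = 8.35 × 0.0331 = 0.276 m.
E₁ = y₁(1 + Fr₁²/2) = 0.0331×(1 + 6.25²/2) = 0.680 m. ΔE = (y₂ − y₁)³/(4y₁y₂) = 0.394 m. ΔE/E₁ = 0.394/0.680 = 0.580.

ΔE/E₁ = 0.580 (58.0%)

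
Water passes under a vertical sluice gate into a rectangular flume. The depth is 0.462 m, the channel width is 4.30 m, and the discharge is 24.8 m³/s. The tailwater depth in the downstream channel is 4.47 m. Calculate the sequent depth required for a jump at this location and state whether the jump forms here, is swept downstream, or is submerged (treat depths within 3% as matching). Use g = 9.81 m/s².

y₂ = 3.61 m; the jump is submerged

q = Q/b = 24.8/4.30 = 5.77 m²/s; V₁ = q/y₁ = 12.5 m/s. Fr₁ = V₁/√(g·y₁) = 5.86.
Conjugate-depth relation: y₂/y₁ = ½[√(1 + 8Fr₁²) − 1] = ½[√276.1 − 1] = 7.81.
y₂ = 7.81 × 0.462 = 3.61 m.
Tailwater y_tw = 4.47 m: y_tw > y₂, so the jump is submerged.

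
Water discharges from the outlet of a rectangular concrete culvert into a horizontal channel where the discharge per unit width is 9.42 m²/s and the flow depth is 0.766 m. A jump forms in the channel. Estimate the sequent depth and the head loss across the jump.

V₁ = q/y₁ = 9.42/0.766 = 12.3 m/s. Fr₁ = V₁/√(g·y₁) = 12.3/√(9.81×0.766) = 4.49.
Conjugate-depth relation: y₂/y₁ = ½[√(1 + 8Fr₁²) − 1] = ½[√162.0 − 1] = 5.86.
y₂ = 5.86 × 0.766 = 4.49 m.
V₂ = q/y₂ = 9.42/4.49 = 2.10 m/s. E₁ = y₁ + V₁²/2g = 8.47 m; E₂ = y₂ + V₂²/2g = 4.72 m. ΔE = E₁ − E₂ = 3.76 m.

y₂ = 4.49 m; ΔE = 3.76 m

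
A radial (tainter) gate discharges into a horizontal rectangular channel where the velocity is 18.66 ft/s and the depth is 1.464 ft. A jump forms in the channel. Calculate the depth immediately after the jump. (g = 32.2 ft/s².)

y₂ = 4.942 ft

Fr₁ = V₁/√(g·y₁) = 18.66/√(32.2×1.464) = 2.718.
Conjugate-depth relation: y₂/y₁ = ½[√(1 + 8Fr₁²) − 1] = ½[√60.090 − 1] = 3.376.
y₂ = 3.376 × 1.464 = 4.942 ft.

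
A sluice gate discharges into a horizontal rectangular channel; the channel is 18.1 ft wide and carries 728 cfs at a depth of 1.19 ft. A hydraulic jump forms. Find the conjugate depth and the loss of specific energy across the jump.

y₂ = 8.61 ft; ΔE = 9.98 ft

q = Q/b = 728/18.1 = 40.2 ft²/s; V₁ = q/y₁ = 33.8 ft/s. Fr₁ = V₁/√(g·y₁) = 5.46.
Conjugate-depth relation: y₂/y₁ = ½[√(1 + 8Fr₁²) − 1] = ½[√239.5 − 1] = 7.24.
y₂ = 7.24 × 1.19 = 8.61 ft.
Head loss: ΔE = (y₂ − y₁)³/(4y₁y₂) = (8.61 − 1.19)³/(4×1.19×8.61) = 409/41.0 = 9.98 ft.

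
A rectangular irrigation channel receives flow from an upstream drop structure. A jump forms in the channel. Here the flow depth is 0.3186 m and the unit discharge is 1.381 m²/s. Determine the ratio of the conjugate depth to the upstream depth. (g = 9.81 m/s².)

V₁ = q/y₁ = 1.381/0.3186 = 4.335 m/s. Fr₁ = V₁/√(g·y₁) = 4.335/√(9.81×0.3186) = 2.452.
By Bélanger, y₂/y₁ = ½[√(1 + 8Fr₁²) − 1] = ½[√49.092 − 1] = 3.003.

y₂/y₁ = 3.003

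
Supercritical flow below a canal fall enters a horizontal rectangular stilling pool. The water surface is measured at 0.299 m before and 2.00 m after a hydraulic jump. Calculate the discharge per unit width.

For a rectangular channel the momentum equation gives q² = ½·g·y₁·y₂·(y₁ + y₂) = ½×9.81×0.299×2.00×2.30 = 6.74.
q = √6.74 = 2.60 m²/s.

q = 2.60 m²/s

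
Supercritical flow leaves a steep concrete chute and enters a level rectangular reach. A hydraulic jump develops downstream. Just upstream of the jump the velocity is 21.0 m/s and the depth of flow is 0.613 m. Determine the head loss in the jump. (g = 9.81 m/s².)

ΔE = 15.8 m

Fr₁ = V₁/√(g·y₁) = 21.0/√(9.81×0.613) = 8.56.
Conjugate-depth relation: y₂/y₁ = ½[√(1 + 8Fr₁²) − 1] = ½[√587.7 − 1] = 11.6.
y₂ = 11.6 × 0.613 = 7.12 m.
Head loss: ΔE = (y₂ − y₁)³/(4y₁y₂) = (7.12 − 0.613)³/(4×0.613×7.12) = 276/17.5 = 15.8 m.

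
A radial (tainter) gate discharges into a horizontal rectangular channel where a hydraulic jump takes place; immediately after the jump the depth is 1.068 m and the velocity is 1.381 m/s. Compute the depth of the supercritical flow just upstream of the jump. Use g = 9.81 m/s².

y₁ = 0.3029 m

Fr₂ = V₂/√(g·y₂) = 1.381/√(9.81×1.068) = 0.4267.
The Bélanger relation is symmetric: y₁/y₂ = ½[√(1 + 8Fr₂²) − 1] = ½[√2.4563 − 1] = 0.2836.
y₁ = 0.2836 × 1.068 = 0.3029 m.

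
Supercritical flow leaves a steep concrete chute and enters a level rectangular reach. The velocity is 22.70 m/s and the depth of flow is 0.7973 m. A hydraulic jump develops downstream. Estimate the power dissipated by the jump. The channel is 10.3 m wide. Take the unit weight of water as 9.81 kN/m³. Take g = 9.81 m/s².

Fr₁ = V₁/√(g·y₁) = 22.70/√(9.81×0.7973) = 8.117.
By Bélanger, y₂/y₁ = ½[√(1 + 8Fr₁²) − 1] = ½[√528.05 − 1] = 10.99.
y₂ = 10.99 × 0.7973 = 8.762 m.
Head loss: ΔE = (y₂ − y₁)³/(4y₁y₂) = (8.762 − 0.7973)³/(4×0.7973×8.762) = 505.3/27.94 = 18.08 m.
q = V₁·y₁ = 22.70 × 0.7973 = 18.10 m²/s. Q = q·b = 18.10 × 10.3 = 186.4 m³/s. P = γ·Q·ΔE = 9.81 × 186.4 × 18.08 = 33066 kW.

P = 33066 kW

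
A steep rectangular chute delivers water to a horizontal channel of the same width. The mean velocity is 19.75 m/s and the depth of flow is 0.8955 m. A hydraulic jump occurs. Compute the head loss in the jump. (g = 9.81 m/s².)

ΔE = 12.52 m

Fr₁ = V₁/√(g·y₁) = 19.75/√(9.81×0.8955) = 6.663.
Bélanger equation: y₂/y₁ = ½[√(1 + 8Fr₁²) − 1] = ½[√356.21 − 1] = 8.937.
y₂ = 8.937 × 0.8955 = 8.003 m.
Head loss: ΔE = (y₂ − y₁)³/(4y₁y₂) = (8.003 − 0.8955)³/(4×0.8955×8.003) = 359.0/28.67 = 12.52 m.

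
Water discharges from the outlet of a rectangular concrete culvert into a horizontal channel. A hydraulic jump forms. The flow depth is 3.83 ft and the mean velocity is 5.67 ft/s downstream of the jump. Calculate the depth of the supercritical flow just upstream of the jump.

y₁ = 1.45 ft

Fr₂ = V₂/√(g·y₂) = 5.67/√(32.2×3.83) = 0.511.
Applying the sequent-depth relation in reverse, y₁/y₂ = ½[√(1 + 8Fr₂²) − 1] = ½[√3.085 − 1] = 0.378.
y₁ = 0.378 × 3.83 = 1.45 ft.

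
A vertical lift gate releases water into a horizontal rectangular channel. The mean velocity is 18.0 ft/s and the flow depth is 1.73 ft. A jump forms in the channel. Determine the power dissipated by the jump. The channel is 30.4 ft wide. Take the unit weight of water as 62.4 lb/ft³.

Fr₁ = V₁/√(g·y₁) = 18.0/√(32.2×1.73) = 2.41.
By Bélanger, y₂/y₁ = ½[√(1 + 8Fr₁²) − 1] = ½[√47.53 − 1] = 2.95.
y₂ = 2.95 × 1.73 = 5.10 ft.
q = V₁·y₁ = 18.0 × 1.73 = 31.1 ft²/s. V₂ = q/y₂ = 31.1/5.10 = 6.11 ft/s. E₁ = y₁ + V₁²/2g = 6.76 ft; E₂ = y₂ + V₂²/2g = 5.68 ft. ΔE = E₁ − E₂ = 1.08 ft.
Q = q·b = 31.1 × 30.4 = 947 cfs. P = γ·Q·ΔE/550 = 62.4 × 947 × 1.08 / 550 = 116 hp.

P = 116 hp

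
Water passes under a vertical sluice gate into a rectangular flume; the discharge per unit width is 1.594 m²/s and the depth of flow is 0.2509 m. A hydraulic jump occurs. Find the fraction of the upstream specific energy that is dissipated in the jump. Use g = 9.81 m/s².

V₁ = q/y₁ = 1.594/0.2509 = 6.353 m/s. Fr₁ = V₁/√(g·y₁) = 6.353/√(9.81×0.2509) = 4.050.
Bélanger equation: y₂/y₁ = ½[√(1 + 8Fr₁²) − 1] = ½[√132.19 − 1] = 5.249.
y₂ = 5.249 × 0.2509 = 1.317 m.
E₁ = y₁ + V₁²/2g = 2.308 m. ΔE = (y₂ − y₁)³/(4y₁y₂) = 0.9165 m. ΔE/E₁ = 0.9165/2.308 = 0.397.

ΔE/E₁ = 0.397 (39.7%)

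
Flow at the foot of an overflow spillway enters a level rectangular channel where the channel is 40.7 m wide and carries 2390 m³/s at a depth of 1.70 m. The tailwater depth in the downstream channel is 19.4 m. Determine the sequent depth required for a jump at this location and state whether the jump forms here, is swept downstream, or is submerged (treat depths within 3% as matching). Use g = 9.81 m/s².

q = Q/b = 2390/40.7 = 58.7 m²/s; V₁ = q/y₁ = 34.5 m/s. Fr₁ = V₁/√(g·y₁) = 8.46.
Bélanger equation: y₂/y₁ = ½[√(1 + 8Fr₁²) − 1] = ½[√573.4 − 1] = 11.5.
y₂ = 11.5 × 1.70 = 19.5 m.
Tailwater y_tw = 19.4 m: y_tw ≈ y₂, so the jump forms here.

y₂ = 19.5 m; the jump forms here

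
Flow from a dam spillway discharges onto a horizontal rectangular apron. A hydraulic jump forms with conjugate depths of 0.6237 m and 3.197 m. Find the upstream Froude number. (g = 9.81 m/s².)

Fr₁ = 3.962

For a rectangular channel the momentum equation gives q² = ½·g·y₁·y₂·(y₁ + y₂) = ½×9.81×0.6237×3.197×3.821 = 37.37.
q = √37.37 = 6.113 m²/s.
V₁ = q/y₁ = 9.801 m/s; Fr₁ = V₁/√(g·y₁) = 3.962.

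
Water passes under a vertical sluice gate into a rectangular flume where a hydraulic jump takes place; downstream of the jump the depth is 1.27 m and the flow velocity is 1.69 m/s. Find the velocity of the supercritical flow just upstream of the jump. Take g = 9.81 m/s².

V₁ = 4.95 m/s

Fr₂ = V₂/√(g·y₂) = 1.69/√(9.81×1.27) = 0.479.
From the momentum equation (using Fr₂), y₁/y₂ = ½[√(1 + 8Fr₂²) − 1] = ½[√2.834 − 1] = 0.342.
y₁ = 0.342 × 1.27 = 0.434 m.
V₁ = q/y₁ = 2.15/0.434 = 4.95 m/s.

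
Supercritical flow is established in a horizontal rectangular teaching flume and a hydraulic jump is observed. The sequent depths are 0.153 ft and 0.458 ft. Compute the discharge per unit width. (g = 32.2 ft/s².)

For a rectangular channel the momentum equation gives q² = ½·g·y₁·y₂·(y₁ + y₂) = ½×32.2×0.153×0.458×0.611 = 0.689.
q = √0.689 = 0.830 ft²/s.

q = 0.830 ft²/s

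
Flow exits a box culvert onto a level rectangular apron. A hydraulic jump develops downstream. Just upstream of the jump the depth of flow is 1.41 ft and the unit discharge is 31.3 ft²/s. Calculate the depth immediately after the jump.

y₂ = 5.90 ft

V₁ = q/y₁ = 31.3/1.41 = 22.2 ft/s. Fr₁ = V₁/√(g·y₁) = 22.2/√(32.2×1.41) = 3.29.
Sequent-depth ratio: y₂/y₁ = ½[√(1 + 8Fr₁²) − 1] = ½[√87.83 − 1] = 4.19.
y₂ = 4.19 × 1.41 = 5.90 ft.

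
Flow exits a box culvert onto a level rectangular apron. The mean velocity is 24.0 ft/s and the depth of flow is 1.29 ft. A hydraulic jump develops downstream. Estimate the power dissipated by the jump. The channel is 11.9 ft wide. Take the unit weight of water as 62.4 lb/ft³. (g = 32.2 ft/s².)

P = 153 hp

Fr₁ = V₁/√(g·y₁) = 24.0/√(32.2×1.29) = 3.72.
Conjugate-depth relation: y₂/y₁ = ½[√(1 + 8Fr₁²) − 1] = ½[√111.9 − 1] = 4.79.
y₂ = 4.79 × 1.29 = 6.18 ft.
q = V₁·y₁ = 24.0 × 1.29 = 31.0 ft²/s. V₂ = q/y₂ = 31.0/6.18 = 5.01 ft/s. E₁ = y₁ + V₁²/2g = 10.2 ft; E₂ = y₂ + V₂²/2g = 6.57 ft. ΔE = E₁ − E₂ = 3.67 ft.
Q = q·b = 31.0 × 11.9 = 368 cfs. P = γ·Q·ΔE/550 = 62.4 × 368 × 3.67 / 550 = 153 hp.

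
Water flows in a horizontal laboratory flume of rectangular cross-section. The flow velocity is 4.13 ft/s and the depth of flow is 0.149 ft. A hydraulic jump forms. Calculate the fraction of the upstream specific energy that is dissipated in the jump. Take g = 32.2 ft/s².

ΔE/E₁ = 0.0726 (7.26%)

Fr₁ = V₁/√(g·y₁) = 4.13/√(32.2×0.149) = 1.89.
Sequent-depth ratio: y₂/y₁ = ½[√(1 + 8Fr₁²) − 1] = ½[√29.44 − 1] = 2.21.
y₂ = 2.21 × 0.149 = 0.330 ft.
E₁ = y₁ + V₁²/2g = 0.414 ft. ΔE = (y₂ − y₁)³/(4y₁y₂) = 0.0300 ft. ΔE/E₁ = 0.0300/0.414 = 0.0726.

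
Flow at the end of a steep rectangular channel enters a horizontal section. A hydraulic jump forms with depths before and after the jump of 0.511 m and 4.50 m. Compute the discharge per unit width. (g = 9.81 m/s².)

q = 7.52 m²/s

For a rectangular channel the momentum equation gives q² = ½·g·y₁·y₂·(y₁ + y₂) = ½×9.81×0.511×4.50×5.01 = 56.5.
q = √56.5 = 7.52 m²/s.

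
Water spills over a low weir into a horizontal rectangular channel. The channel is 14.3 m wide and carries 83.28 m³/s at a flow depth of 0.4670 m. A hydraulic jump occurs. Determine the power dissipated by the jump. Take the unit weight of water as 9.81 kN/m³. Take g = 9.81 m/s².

q = Q/b = 83.28/14.3 = 5.824 m²/s; V₁ = q/y₁ = 12.47 m/s. Fr₁ = V₁/√(g·y₁) = 5.826.
By Bélanger, y₂/y₁ = ½[√(1 + 8Fr₁²) − 1] = ½[√272.57 − 1] = 7.755.
y₂ = 7.755 × 0.4670 = 3.622 m.
Head loss: ΔE = (y₂ − y₁)³/(4y₁y₂) = (3.622 − 0.4670)³/(4×0.4670×3.622) = 31.39/6.765 = 4.640 m.
P = γ·Q·ΔE = 9.81 × 83.28 × 4.640 = 3791 kW.

P = 3791 kW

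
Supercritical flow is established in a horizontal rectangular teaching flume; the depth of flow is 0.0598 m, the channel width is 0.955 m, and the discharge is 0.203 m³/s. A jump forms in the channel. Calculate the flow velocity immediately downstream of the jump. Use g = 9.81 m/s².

V₂ = 0.584 m/s

q = Q/b = 0.203/0.955 = 0.213 m²/s; V₁ = q/y₁ = 3.55 m/s. Fr₁ = V₁/√(g·y₁) = 4.64.
By Bélanger, y₂/y₁ = ½[√(1 + 8Fr₁²) − 1] = ½[√173.3 − 1] = 6.08.
y₂ = 6.08 × 0.0598 = 0.364 m.
V₂ = q/y₂ = 0.213/0.364 = 0.584 m/s.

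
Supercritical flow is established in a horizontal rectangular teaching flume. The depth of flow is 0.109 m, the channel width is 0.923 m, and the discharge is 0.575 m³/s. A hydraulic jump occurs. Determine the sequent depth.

y₂ = 0.799 m

q = Q/b = 0.575/0.923 = 0.623 m²/s; V₁ = q/y₁ = 5.72 m/s. Fr₁ = V₁/√(g·y₁) = 5.53.
Bélanger equation: y₂/y₁ = ½[√(1 + 8Fr₁²) − 1] = ½[√245.4 − 1] = 7.33.
y₂ = 7.33 × 0.109 = 0.799 m.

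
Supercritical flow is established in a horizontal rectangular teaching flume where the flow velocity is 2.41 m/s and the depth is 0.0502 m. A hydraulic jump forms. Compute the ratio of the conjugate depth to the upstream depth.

y₂/y₁ = 4.38

Fr₁ = V₁/√(g·y₁) = 2.41/√(9.81×0.0502) = 3.43.
Bélanger equation: y₂/y₁ = ½[√(1 + 8Fr₁²) − 1] = ½[√95.35 − 1] = 4.38.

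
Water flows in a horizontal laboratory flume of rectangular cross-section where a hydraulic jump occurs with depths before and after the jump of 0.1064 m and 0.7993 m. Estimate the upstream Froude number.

For a rectangular channel the momentum equation gives q² = ½·g·y₁·y₂·(y₁ + y₂) = ½×9.81×0.1064×0.7993×0.9057 = 0.3778.
q = √0.3778 = 0.6147 m²/s.
V₁ = q/y₁ = 5.777 m/s; Fr₁ = V₁/√(g·y₁) = 5.654.

Fr₁ = 5.654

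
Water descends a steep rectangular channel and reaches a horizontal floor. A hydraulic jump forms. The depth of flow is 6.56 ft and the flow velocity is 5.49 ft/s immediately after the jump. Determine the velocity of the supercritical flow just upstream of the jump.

Fr₂ = V₂/√(g·y₂) = 5.49/√(32.2×6.56) = 0.378.
From the momentum equation (using Fr₂), y₁/y₂ = ½[√(1 + 8Fr₂²) − 1] = ½[√2.141 − 1] = 0.232.
y₁ = 0.232 × 6.56 = 1.52 ft.
V₁ = q/y₁ = 36.0/1.52 = 23.7 ft/s.

V₁ = 23.7 ft/s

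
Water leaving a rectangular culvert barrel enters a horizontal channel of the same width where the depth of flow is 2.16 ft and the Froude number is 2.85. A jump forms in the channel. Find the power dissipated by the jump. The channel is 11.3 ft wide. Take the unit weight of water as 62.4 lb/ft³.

Fr₁ = 2.85 (given).
From the momentum equation for a rectangular channel, y₂/y₁ = ½[√(1 + 8Fr₁²) − 1] = ½[√65.98 − 1] = 3.56.
y₂ = 3.56 × 2.16 = 7.69 ft.
Head loss: ΔE = (y₂ − y₁)³/(4y₁y₂) = (7.69 − 2.16)³/(4×2.16×7.69) = 169/66.5 = 2.55 ft.
V₁ = Fr₁·√(g·y₁) = 2.85×√(32.2×2.16) = 23.8 ft/s; q = V₁·y₁ = 51.3 ft²/s. Q = q·b = 51.3 × 11.3 = 580 cfs. P = γ·Q·ΔE/550 = 62.4 × 580 × 2.55 / 550 = 168 hp.

P = 168 hp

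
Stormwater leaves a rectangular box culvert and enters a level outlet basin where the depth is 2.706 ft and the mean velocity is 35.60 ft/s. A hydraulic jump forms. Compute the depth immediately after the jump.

Fr₁ = V₁/√(g·y₁) = 35.60/√(32.2×2.706) = 3.814.
By Bélanger, y₂/y₁ = ½[√(1 + 8Fr₁²) − 1] = ½[√117.36 − 1] = 4.917.
y₂ = 4.917 × 2.706 = 13.30 ft.

y₂ = 13.30 ft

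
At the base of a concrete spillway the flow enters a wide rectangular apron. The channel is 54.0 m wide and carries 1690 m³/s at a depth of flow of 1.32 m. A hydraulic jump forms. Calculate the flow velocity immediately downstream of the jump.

q = Q/b = 1690/54.0 = 31.3 m²/s; V₁ = q/y₁ = 23.7 m/s. Fr₁ = V₁/√(g·y₁) = 6.59.
From the momentum equation for a rectangular channel, y₂/y₁ = ½[√(1 + 8Fr₁²) − 1] = ½[√348.3 − 1] = 8.83.
y₂ = 8.83 × 1.32 = 11.7 m.
V₂ = q/y₂ = 31.3/11.7 = 2.68 m/s.

V₂ = 2.68 m/s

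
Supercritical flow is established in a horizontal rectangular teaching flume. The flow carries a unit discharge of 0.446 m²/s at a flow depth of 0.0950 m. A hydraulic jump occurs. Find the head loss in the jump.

ΔE = 0.583 m

V₁ = q/y₁ = 0.446/0.0950 = 4.69 m/s. Fr₁ = V₁/√(g·y₁) = 4.69/√(9.81×0.0950) = 4.86.
Conjugate-depth relation: y₂/y₁ = ½[√(1 + 8Fr₁²) − 1] = ½[√190.2 − 1] = 6.40.
y₂ = 6.40 × 0.0950 = 0.608 m.
V₂ = q/y₂ = 0.446/0.608 = 0.734 m/s. E₁ = y₁ + V₁²/2g = 1.22 m; E₂ = y₂ + V₂²/2g = 0.635 m. ΔE = E₁ − E₂ = 0.583 m.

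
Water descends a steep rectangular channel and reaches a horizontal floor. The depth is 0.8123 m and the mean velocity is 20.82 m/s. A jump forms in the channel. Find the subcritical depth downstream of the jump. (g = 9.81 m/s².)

Fr₁ = V₁/√(g·y₁) = 20.82/√(9.81×0.8123) = 7.375.
Bélanger equation: y₂/y₁ = ½[√(1 + 8Fr₁²) − 1] = ½[√436.18 − 1] = 9.942.
y₂ = 9.942 × 0.8123 = 8.076 m.

y₂ = 8.076 m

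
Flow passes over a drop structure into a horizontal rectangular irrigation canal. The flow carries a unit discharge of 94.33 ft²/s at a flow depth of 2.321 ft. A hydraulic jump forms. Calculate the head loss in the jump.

V₁ = q/y₁ = 94.33/2.321 = 40.64 ft/s. Fr₁ = V₁/√(g·y₁) = 40.64/√(32.2×2.321) = 4.701.
Bélanger equation: y₂/y₁ = ½[√(1 + 8Fr₁²) − 1] = ½[√177.81 − 1] = 6.167.
y₂ = 6.167 × 2.321 = 14.31 ft.
V₂ = q/y₂ = 94.33/14.31 = 6.590 ft/s. E₁ = y₁ + V₁²/2g = 27.97 ft; E₂ = y₂ + V₂²/2g = 14.99 ft. ΔE = E₁ − E₂ = 12.98 ft.

ΔE = 12.98 ft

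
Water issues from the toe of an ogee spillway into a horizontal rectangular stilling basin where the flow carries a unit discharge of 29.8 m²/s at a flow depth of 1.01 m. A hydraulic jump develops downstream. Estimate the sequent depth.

V₁ = q/y₁ = 29.8/1.01 = 29.5 m/s. Fr₁ = V₁/√(g·y₁) = 29.5/√(9.81×1.01) = 9.37.
Conjugate-depth relation: y₂/y₁ = ½[√(1 + 8Fr₁²) − 1] = ½[√703.9 − 1] = 12.8.
y₂ = 12.8 × 1.01 = 12.9 m.

y₂ = 12.9 m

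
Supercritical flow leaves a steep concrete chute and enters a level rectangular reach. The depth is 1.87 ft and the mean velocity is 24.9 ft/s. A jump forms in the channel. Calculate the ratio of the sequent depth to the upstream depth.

Fr₁ = V₁/√(g·y₁) = 24.9/√(32.2×1.87) = 3.21.
From the momentum equation for a rectangular channel, y₂/y₁ = ½[√(1 + 8Fr₁²) − 1] = ½[√83.37 − 1] = 4.07.

y₂/y₁ = 4.07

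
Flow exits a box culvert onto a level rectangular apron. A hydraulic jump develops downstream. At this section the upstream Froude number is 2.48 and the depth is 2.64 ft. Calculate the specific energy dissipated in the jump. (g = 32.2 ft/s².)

ΔE = 1.85 ft

Fr₁ = 2.48 (given).
Sequent-depth ratio: y₂/y₁ = ½[√(1 + 8Fr₁²) − 1] = ½[√50.20 − 1] = 3.04.
y₂ = 3.04 × 2.64 = 8.03 ft.
Head loss: ΔE = (y₂ − y₁)³/(4y₁y₂) = (8.03 − 2.64)³/(4×2.64×8.03) = 157/84.8 = 1.85 ft.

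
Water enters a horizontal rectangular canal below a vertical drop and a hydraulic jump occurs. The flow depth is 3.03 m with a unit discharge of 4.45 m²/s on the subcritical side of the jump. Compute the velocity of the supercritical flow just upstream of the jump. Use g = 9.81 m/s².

V₁ = 11.4 m/s

V₂ = q/y₂ = 4.45/3.03 = 1.47 m/s; Fr₂ = V₂/√(g·y₂) = 0.269.
Since the conjugate-depth ratio holds either way, y₁/y₂ = ½[√(1 + 8Fr₂²) − 1] = ½[√1.581 − 1] = 0.129.
y₁ = 0.129 × 3.03 = 0.390 m.
V₁ = q/y₁ = 4.45/0.390 = 11.4 m/s.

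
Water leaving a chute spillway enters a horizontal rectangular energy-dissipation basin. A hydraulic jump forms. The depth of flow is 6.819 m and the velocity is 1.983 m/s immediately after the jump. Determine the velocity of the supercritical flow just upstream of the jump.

V₁ = 18.66 m/s

Fr₂ = V₂/√(g·y₂) = 1.983/√(9.81×6.819) = 0.2425.
From the momentum equation (using Fr₂), y₁/y₂ = ½[√(1 + 8Fr₂²) − 1] = ½[√1.4703 − 1] = 0.1063.
y₁ = 0.1063 × 6.819 = 0.7247 m.
V₁ = q/y₁ = 13.52/0.7247 = 18.66 m/s.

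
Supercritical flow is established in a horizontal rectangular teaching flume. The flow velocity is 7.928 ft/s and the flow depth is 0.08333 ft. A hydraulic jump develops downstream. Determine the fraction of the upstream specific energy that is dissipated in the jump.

Fr₁ = V₁/√(g·y₁) = 7.928/√(32.2×0.08333) = 4.840.
Conjugate-depth relation: y₂/y₁ = ½[√(1 + 8Fr₁²) − 1] = ½[√188.40 − 1] = 6.363.
y₂ = 6.363 × 0.08333 = 0.5302 ft.
E₁ = y₁ + V₁²/2g = 1.059 ft. ΔE = (y₂ − y₁)³/(4y₁y₂) = 0.5050 ft. ΔE/E₁ = 0.5050/1.059 = 0.477.

ΔE/E₁ = 0.477 (47.7%)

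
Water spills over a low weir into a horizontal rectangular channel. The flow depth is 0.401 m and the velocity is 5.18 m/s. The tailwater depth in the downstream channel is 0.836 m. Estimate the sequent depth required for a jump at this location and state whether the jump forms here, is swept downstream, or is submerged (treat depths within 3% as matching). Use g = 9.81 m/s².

Fr₁ = V₁/√(g·y₁) = 5.18/√(9.81×0.401) = 2.61.
Conjugate-depth relation: y₂/y₁ = ½[√(1 + 8Fr₁²) − 1] = ½[√55.57 − 1] = 3.23.
y₂ = 3.23 × 0.401 = 1.29 m.
Tailwater y_tw = 0.836 m: y_tw < y₂, so the jump is swept downstream.

y₂ = 1.29 m; the jump is swept downstream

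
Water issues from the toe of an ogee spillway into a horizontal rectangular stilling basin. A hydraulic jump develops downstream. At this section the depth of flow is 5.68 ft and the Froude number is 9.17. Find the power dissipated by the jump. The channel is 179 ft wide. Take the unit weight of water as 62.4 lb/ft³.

Fr₁ = 9.17 (given).
Sequent-depth ratio: y₂/y₁ = ½[√(1 + 8Fr₁²) − 1] = ½[√673.7 − 1] = 12.5.
y₂ = 12.5 × 5.68 = 70.9 ft.
Head loss: ΔE = (y₂ − y₁)³/(4y₁y₂) = (70.9 − 5.68)³/(4×5.68×70.9) = 277103/1610 = 172 ft.
V₁ = Fr₁·√(g·y₁) = 9.17×√(32.2×5.68) = 124 ft/s; q = V₁·y₁ = 704 ft²/s. Q = q·b = 704 × 179 = 126088 cfs. P = γ·Q·ΔE/550 = 62.4 × 126088 × 172 / 550 = 2461697 hp.

P = 2461697 hp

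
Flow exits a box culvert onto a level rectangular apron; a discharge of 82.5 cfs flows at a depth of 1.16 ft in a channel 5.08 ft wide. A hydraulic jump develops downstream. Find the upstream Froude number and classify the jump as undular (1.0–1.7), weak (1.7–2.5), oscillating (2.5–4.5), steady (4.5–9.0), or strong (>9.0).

Fr₁ = 2.29; weak jump

q = Q/b = 82.5/5.08 = 16.2 ft²/s; V₁ = q/y₁ = 14.0 ft/s. Fr₁ = V₁/√(g·y₁) = 2.29.
Fr₁ = 2.29 lies in the weak range.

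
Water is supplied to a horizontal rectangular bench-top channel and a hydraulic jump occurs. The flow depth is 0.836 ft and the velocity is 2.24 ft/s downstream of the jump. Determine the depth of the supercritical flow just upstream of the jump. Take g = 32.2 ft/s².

Fr₂ = V₂/√(g·y₂) = 2.24/√(32.2×0.836) = 0.432.
The Bélanger relation is symmetric: y₁/y₂ = ½[√(1 + 8Fr₂²) − 1] = ½[√2.491 − 1] = 0.289.
y₁ = 0.289 × 0.836 = 0.242 ft.

y₁ = 0.242 ft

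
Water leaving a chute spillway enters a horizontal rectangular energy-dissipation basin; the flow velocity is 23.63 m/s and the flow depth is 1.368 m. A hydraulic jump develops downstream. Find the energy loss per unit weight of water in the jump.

Fr₁ = V₁/√(g·y₁) = 23.63/√(9.81×1.368) = 6.450.
Conjugate-depth relation: y₂/y₁ = ½[√(1 + 8Fr₁²) − 1] = ½[√333.86 − 1] = 8.636.
y₂ = 8.636 × 1.368 = 11.81 m.
Head loss: ΔE = (y₂ − y₁)³/(4y₁y₂) = (11.81 − 1.368)³/(4×1.368×11.81) = 1140/64.65 = 17.63 m.

ΔE = 17.63 m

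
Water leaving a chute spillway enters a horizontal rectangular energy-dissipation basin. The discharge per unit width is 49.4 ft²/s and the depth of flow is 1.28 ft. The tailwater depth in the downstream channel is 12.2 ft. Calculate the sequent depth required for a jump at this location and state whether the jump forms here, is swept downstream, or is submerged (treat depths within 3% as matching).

y₂ = 10.3 ft; the jump is submerged

V₁ = q/y₁ = 49.4/1.28 = 38.6 ft/s. Fr₁ = V₁/√(g·y₁) = 38.6/√(32.2×1.28) = 6.01.
Conjugate-depth relation: y₂/y₁ = ½[√(1 + 8Fr₁²) − 1] = ½[√290.1 − 1] = 8.02.
y₂ = 8.02 × 1.28 = 10.3 ft.
Tailwater y_tw = 12.2 ft: y_tw > y₂, so the jump is submerged.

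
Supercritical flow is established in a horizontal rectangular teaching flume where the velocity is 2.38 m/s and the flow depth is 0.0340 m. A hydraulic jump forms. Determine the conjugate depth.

Fr₁ = V₁/√(g·y₁) = 2.38/√(9.81×0.0340) = 4.12.
From the momentum equation for a rectangular channel, y₂/y₁ = ½[√(1 + 8Fr₁²) − 1] = ½[√136.9 − 1] = 5.35.
y₂ = 5.35 × 0.0340 = 0.182 m.

y₂ = 0.182 m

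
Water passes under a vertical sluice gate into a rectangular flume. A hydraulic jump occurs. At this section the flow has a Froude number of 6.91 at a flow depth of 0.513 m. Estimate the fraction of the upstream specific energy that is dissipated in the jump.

Fr₁ = 6.91 (given).
By Bélanger, y₂/y₁ = ½[√(1 + 8Fr₁²) − 1] = ½[√383.0 − 1] = 9.28.
y₂ = 9.28 × 0.513 = 4.76 m.
E₁ = y₁(1 + Fr₁²/2) = 0.513×(1 + 6.91²/2) = 12.8 m. ΔE = (y₂ − y₁)³/(4y₁y₂) = 7.86 m. ΔE/E₁ = 7.86/12.8 = 0.616.

ΔE/E₁ = 0.616 (61.6%)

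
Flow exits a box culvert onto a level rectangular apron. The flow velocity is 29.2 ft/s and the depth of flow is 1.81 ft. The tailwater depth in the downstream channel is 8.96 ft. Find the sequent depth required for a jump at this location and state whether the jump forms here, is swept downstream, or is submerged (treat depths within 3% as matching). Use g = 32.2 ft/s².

Fr₁ = V₁/√(g·y₁) = 29.2/√(32.2×1.81) = 3.82.
By Bélanger, y₂/y₁ = ½[√(1 + 8Fr₁²) − 1] = ½[√118.0 − 1] = 4.93.
y₂ = 4.93 × 1.81 = 8.93 ft.
Tailwater y_tw = 8.96 ft: y_tw ≈ y₂, so the jump forms here.

y₂ = 8.93 ft; the jump forms here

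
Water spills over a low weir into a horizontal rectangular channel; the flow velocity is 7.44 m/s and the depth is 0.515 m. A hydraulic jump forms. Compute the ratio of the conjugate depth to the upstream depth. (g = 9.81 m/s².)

Fr₁ = V₁/√(g·y₁) = 7.44/√(9.81×0.515) = 3.31.
Bélanger equation: y₂/y₁ = ½[√(1 + 8Fr₁²) − 1] = ½[√88.65 − 1] = 4.21.

y₂/y₁ = 4.21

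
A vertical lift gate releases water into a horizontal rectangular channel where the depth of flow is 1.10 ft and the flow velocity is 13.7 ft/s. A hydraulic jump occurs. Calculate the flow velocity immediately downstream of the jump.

Fr₁ = V₁/√(g·y₁) = 13.7/√(32.2×1.10) = 2.30.
By Bélanger, y₂/y₁ = ½[√(1 + 8Fr₁²) − 1] = ½[√43.39 − 1] = 2.79.
y₂ = 2.79 × 1.10 = 3.07 ft.
q = V₁·y₁ = 13.7 × 1.10 = 15.1 ft²/s.
V₂ = q/y₂ = 15.1/3.07 = 4.90 ft/s.

V₂ = 4.90 ft/s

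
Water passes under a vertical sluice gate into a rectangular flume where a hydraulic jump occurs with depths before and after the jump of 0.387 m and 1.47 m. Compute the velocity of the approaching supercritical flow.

V₁ = 5.88 m/s

For a rectangular channel the momentum equation gives q² = ½·g·y₁·y₂·(y₁ + y₂) = ½×9.81×0.387×1.47×1.86 = 5.18.
q = √5.18 = 2.28 m²/s.
V₁ = q/y₁ = 2.28/0.387 = 5.88 m/s.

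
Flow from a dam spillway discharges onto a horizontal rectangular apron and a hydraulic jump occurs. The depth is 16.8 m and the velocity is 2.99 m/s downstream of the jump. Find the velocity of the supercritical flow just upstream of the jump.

V₁ = 30.3 m/s

Fr₂ = V₂/√(g·y₂) = 2.99/√(9.81×16.8) = 0.233.
The Bélanger relation is symmetric: y₁/y₂ = ½[√(1 + 8Fr₂²) − 1] = ½[√1.434 − 1] = 0.0987.
y₁ = 0.0987 × 16.8 = 1.66 m.
V₁ = q/y₁ = 50.2/1.66 = 30.3 m/s.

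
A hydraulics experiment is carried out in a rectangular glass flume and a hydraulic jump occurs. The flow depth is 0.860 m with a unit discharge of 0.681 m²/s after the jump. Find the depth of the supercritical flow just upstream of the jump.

y₁ = 0.113 m

V₂ = q/y₂ = 0.681/0.860 = 0.792 m/s; Fr₂ = V₂/√(g·y₂) = 0.273.
Applying the sequent-depth relation in reverse, y₁/y₂ = ½[√(1 + 8Fr₂²) − 1] = ½[√1.595 − 1] = 0.131.
y₁ = 0.131 × 0.860 = 0.113 m.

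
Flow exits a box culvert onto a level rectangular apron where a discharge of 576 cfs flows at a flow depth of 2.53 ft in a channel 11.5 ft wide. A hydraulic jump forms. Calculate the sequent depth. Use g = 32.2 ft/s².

y₂ = 6.68 ft

q = Q/b = 576/11.5 = 50.1 ft²/s; V₁ = q/y₁ = 19.8 ft/s. Fr₁ = V₁/√(g·y₁) = 2.19.
From the momentum equation for a rectangular channel, y₂/y₁ = ½[√(1 + 8Fr₁²) − 1] = ½[√39.49 − 1] = 2.64.
y₂ = 2.64 × 2.53 = 6.68 ft.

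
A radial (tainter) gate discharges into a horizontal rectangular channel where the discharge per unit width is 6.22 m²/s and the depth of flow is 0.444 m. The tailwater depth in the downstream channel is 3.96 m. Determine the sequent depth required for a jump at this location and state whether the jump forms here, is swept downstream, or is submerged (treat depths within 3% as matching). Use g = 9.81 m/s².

V₁ = q/y₁ = 6.22/0.444 = 14.0 m/s. Fr₁ = V₁/√(g·y₁) = 14.0/√(9.81×0.444) = 6.71.
Conjugate-depth relation: y₂/y₁ = ½[√(1 + 8Fr₁²) − 1] = ½[√361.5 − 1] = 9.01.
y₂ = 9.01 × 0.444 = 4.00 m.
Tailwater y_tw = 3.96 m: y_tw ≈ y₂, so the jump forms here.

y₂ = 4.00 m; the jump forms here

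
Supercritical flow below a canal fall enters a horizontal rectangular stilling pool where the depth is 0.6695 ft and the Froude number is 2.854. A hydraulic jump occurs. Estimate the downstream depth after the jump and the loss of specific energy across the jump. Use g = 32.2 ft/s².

y₂ = 2.388 ft; ΔE = 0.7937 ft

Fr₁ = 2.854 (given).
From the momentum equation for a rectangular channel, y₂/y₁ = ½[√(1 + 8Fr₁²) − 1] = ½[√66.163 − 1] = 3.567.
y₂ = 3.567 × 0.6695 = 2.388 ft.
V₁ = Fr₁·√(g·y₁) = 2.854×√(32.2×0.6695) = 13.25 ft/s; q = V₁·y₁ = 8.872 ft²/s. V₂ = q/y₂ = 8.872/2.388 = 3.715 ft/s. E₁ = y₁ + V₁²/2g = 3.396 ft; E₂ = y₂ + V₂²/2g = 2.602 ft. ΔE = E₁ − E₂ = 0.7937 ft.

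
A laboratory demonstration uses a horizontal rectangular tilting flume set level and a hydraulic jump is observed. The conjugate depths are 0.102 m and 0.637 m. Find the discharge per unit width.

For a rectangular channel the momentum equation gives q² = ½·g·y₁·y₂·(y₁ + y₂) = ½×9.81×0.102×0.637×0.739 = 0.236.
q = √0.236 = 0.485 m²/s.

q = 0.485 m²/s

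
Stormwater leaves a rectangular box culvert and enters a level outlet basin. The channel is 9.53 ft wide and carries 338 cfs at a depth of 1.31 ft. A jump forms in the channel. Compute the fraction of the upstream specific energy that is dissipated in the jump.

ΔE/E₁ = 0.410 (41.0%)

q = Q/b = 338/9.53 = 35.5 ft²/s; V₁ = q/y₁ = 27.1 ft/s. Fr₁ = V₁/√(g·y₁) = 4.17.
From the momentum equation for a rectangular channel, y₂/y₁ = ½[√(1 + 8Fr₁²) − 1] = ½[√140.0 − 1] = 5.42.
y₂ = 5.42 × 1.31 = 7.10 ft.
E₁ = y₁ + V₁²/2g = 12.7 ft. ΔE = (y₂ − y₁)³/(4y₁y₂) = 5.21 ft. ΔE/E₁ = 5.21/12.7 = 0.410.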